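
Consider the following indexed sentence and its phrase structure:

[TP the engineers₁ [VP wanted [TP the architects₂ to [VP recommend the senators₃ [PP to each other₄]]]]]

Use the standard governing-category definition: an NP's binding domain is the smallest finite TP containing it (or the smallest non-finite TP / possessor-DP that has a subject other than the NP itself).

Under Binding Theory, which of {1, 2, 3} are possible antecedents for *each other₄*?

*each other* is an anaphor, so Principle A applies: it must be bound in its binding domain.
Binding domain of *each other₄*: the embedded TP, whose subject is the architects₂.
*the engineers₁* c-commands the anaphor but is outside its binding domain → cannot satisfy Principle A.
*the architects₂* c-commands the anaphor within its binding domain → licit binder.
*the senators₃* c-commands the anaphor within its binding domain → licit binder.

{2, 3}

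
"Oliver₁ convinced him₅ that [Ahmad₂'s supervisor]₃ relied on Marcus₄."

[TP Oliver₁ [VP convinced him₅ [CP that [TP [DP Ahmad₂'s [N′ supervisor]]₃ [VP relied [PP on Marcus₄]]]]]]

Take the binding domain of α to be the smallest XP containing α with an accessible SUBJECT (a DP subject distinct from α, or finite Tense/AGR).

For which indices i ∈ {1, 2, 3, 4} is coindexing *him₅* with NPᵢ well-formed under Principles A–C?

none

*him* is a pronoun, so Principle B applies: it must be free in its binding domain.
Binding domain of *him₅*: the matrix TP, whose subject is Oliver₁.
*Oliver₁* c-commands the pronoun within its binding domain → coindexation would violate Principle B.
*Ahmad₂*: the pronoun c-commands this R-expression → coindexation would violate Principle C on *Ahmad₂*.
*[Ahmad₂'s supervisor]₃*: the pronoun c-commands this R-expression → coindexation would violate Principle C on *[Ahmad₂'s supervisor]₃*.
*Marcus₄*: the pronoun c-commands this R-expression → coindexation would violate Principle C on *Marcus₄*.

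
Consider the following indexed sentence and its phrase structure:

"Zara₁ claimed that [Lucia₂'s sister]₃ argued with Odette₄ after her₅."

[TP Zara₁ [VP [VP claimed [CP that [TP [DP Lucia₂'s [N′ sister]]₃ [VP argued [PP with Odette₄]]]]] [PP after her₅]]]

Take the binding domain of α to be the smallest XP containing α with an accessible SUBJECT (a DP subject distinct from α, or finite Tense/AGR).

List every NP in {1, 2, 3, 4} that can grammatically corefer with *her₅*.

*her* is a pronoun, so Principle B applies: it must be free in its binding domain.
Binding domain of *her₅*: the matrix TP, whose subject is Zara₁.
*Zara₁* c-commands the pronoun within its binding domain → coindexation would violate Principle B.
*Lucia₂* and the pronoun do not c-command one another → neither Principle B nor Principle C is at stake; coindexation permitted.
*[Lucia₂'s sister]₃* and the pronoun do not c-command one another → neither Principle B nor Principle C is at stake; coindexation permitted.
*Odette₄* and the pronoun do not c-command one another → neither Principle B nor Principle C is at stake; coindexation permitted.

{2, 3, 4}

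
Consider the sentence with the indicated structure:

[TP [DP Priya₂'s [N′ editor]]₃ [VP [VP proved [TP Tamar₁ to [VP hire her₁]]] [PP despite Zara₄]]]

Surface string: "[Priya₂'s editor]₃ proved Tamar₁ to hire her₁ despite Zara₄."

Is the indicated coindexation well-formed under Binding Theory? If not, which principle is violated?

Principle B

The two coindexed NPs are *Tamar₁* and *her₁*.
*her₁* is a pronoun. Its binding domain is the embedded TP, whose subject is Tamar₁.
*Tamar₁* c-commands it within that domain and carries the same index.
The pronoun is locally bound → Principle B violation.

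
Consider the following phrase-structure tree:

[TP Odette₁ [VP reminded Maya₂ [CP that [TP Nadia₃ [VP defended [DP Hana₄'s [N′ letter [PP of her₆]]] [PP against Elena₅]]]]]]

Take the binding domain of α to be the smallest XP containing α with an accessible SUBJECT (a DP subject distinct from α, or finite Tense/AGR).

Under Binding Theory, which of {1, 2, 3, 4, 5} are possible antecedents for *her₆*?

{1, 2, 3, 5}

*her* is a pronoun, so Principle B applies: it must be free in its binding domain.
Binding domain of *her₆*: the possessed DP, whose subject is Hana₄.
*Odette₁* c-commands the pronoun but from outside its binding domain, and is not c-commanded by it → coindexation permitted.
*Maya₂* c-commands the pronoun but from outside its binding domain, and is not c-commanded by it → coindexation permitted.
*Nadia₃* c-commands the pronoun but from outside its binding domain, and is not c-commanded by it → coindexation permitted.
*Hana₄* c-commands the pronoun within its binding domain → coindexation would violate Principle B.
*Elena₅* and the pronoun do not c-command one another → neither Principle B nor Principle C is at stake; coindexation permitted.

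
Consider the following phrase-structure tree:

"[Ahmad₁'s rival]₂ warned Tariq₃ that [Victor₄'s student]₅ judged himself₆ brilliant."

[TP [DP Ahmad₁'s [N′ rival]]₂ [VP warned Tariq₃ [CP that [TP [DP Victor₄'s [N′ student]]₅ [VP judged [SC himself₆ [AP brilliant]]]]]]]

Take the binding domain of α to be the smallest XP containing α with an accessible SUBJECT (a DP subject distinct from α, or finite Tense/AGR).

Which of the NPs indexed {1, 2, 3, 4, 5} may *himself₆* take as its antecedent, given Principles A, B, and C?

{5}

*himself* is an anaphor, so Principle A applies: it must be bound in its binding domain.
Binding domain of *himself₆*: the embedded TP, whose subject is [Victor₄'s student]₅.
*Ahmad₁* does not c-command the anaphor → cannot bind it.
*[Ahmad₁'s rival]₂* c-commands the anaphor but is outside its binding domain → cannot satisfy Principle A.
*Tariq₃* c-commands the anaphor but is outside its binding domain → cannot satisfy Principle A.
*Victor₄* does not c-command the anaphor → cannot bind it.
*[Victor₄'s student]₅* c-commands the anaphor within its binding domain → licit binder.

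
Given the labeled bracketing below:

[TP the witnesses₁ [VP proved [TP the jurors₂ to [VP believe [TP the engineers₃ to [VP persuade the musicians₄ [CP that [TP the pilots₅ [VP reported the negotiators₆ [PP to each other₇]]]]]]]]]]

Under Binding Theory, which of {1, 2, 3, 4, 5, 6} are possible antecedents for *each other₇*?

{5, 6}

*each other* is an anaphor, so Principle A applies: it must be bound in its binding domain.
Binding domain of *each other₇*: the embedded TP, whose subject is the pilots₅.
*the witnesses₁* c-commands the anaphor but is outside its binding domain → cannot satisfy Principle A.
*the jurors₂* c-commands the anaphor but is outside its binding domain → cannot satisfy Principle A.
*the engineers₃* c-commands the anaphor but is outside its binding domain → cannot satisfy Principle A.
*the musicians₄* c-commands the anaphor but is outside its binding domain → cannot satisfy Principle A.
*the pilots₅* c-commands the anaphor within its binding domain → licit binder.
*the negotiators₆* c-commands the anaphor within its binding domain → licit binder.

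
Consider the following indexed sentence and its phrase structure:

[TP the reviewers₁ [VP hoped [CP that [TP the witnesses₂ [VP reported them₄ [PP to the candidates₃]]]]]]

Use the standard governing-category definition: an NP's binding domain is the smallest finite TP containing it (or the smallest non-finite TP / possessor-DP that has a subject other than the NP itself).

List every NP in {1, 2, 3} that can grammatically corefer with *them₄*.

{1}

*them* is a pronoun, so Principle B applies: it must be free in its binding domain.
Binding domain of *them₄*: the embedded TP, whose subject is the witnesses₂.
*the reviewers₁* c-commands the pronoun but from outside its binding domain, and is not c-commanded by it → coindexation permitted.
*the witnesses₂* c-commands the pronoun within its binding domain → coindexation would violate Principle B.
*the candidates₃*: the pronoun c-commands this R-expression → coindexation would violate Principle C on *the candidates₃*.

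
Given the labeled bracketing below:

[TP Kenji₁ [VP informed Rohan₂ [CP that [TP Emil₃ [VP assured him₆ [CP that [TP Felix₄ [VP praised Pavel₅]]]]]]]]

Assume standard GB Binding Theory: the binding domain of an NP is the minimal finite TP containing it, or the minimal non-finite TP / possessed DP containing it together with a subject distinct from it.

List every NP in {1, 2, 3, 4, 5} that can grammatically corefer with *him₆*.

*him* is a pronoun, so Principle B applies: it must be free in its binding domain.
Binding domain of *him₆*: the embedded TP, whose subject is Emil₃.
*Kenji₁* c-commands the pronoun but from outside its binding domain, and is not c-commanded by it → coindexation permitted.
*Rohan₂* c-commands the pronoun but from outside its binding domain, and is not c-commanded by it → coindexation permitted.
*Emil₃* c-commands the pronoun within its binding domain → coindexation would violate Principle B.
*Felix₄*: the pronoun c-commands this R-expression → coindexation would violate Principle C on *Felix₄*.
*Pavel₅*: the pronoun c-commands this R-expression → coindexation would violate Principle C on *Pavel₅*.

{1, 2}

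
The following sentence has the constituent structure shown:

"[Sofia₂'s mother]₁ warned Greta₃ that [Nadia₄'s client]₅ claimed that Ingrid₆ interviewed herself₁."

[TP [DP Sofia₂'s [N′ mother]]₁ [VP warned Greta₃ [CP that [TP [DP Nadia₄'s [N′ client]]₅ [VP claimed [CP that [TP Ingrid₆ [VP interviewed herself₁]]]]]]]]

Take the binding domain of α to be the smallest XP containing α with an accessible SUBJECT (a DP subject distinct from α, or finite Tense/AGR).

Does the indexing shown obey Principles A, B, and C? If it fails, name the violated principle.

The two coindexed NPs are *[Sofia₂'s mother]₁* and *herself₁*.
*herself₁* is an anaphor. Principle A requires it to be bound within its binding domain — the embedded TP, whose subject is Ingrid₆.
Within that domain it is c-commanded by *Ingrid₆*, which does not share its index.
*[Sofia₂'s mother]₁* does c-command the anaphor, but from outside its binding domain.
The anaphor is unbound in its domain → Principle A violation.

Principle A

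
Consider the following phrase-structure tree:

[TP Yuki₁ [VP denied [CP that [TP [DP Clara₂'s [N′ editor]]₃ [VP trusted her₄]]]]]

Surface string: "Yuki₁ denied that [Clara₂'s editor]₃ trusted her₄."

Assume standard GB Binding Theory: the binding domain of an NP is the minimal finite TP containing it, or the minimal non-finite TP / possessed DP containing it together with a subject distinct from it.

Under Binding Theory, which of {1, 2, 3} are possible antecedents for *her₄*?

{1, 2}

*her* is a pronoun, so Principle B applies: it must be free in its binding domain.
Binding domain of *her₄*: the embedded TP, whose subject is [Clara₂'s editor]₃.
*Yuki₁* c-commands the pronoun but from outside its binding domain, and is not c-commanded by it → coindexation permitted.
*Clara₂* and the pronoun do not c-command one another → neither Principle B nor Principle C is at stake; coindexation permitted.
*[Clara₂'s editor]₃* c-commands the pronoun within its binding domain → coindexation would violate Principle B.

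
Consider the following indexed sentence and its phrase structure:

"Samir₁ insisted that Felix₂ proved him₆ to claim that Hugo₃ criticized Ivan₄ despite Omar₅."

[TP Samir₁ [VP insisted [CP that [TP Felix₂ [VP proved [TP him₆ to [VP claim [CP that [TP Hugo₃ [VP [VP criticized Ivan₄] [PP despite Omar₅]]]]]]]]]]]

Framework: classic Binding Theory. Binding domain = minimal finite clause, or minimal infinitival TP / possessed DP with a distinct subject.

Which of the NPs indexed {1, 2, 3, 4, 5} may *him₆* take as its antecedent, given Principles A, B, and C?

{1}

*him* is a pronoun, so Principle B applies: it must be free in its binding domain.
Binding domain of *him₆*: the embedded TP, whose subject is Felix₂.
*Samir₁* c-commands the pronoun but from outside its binding domain, and is not c-commanded by it → coindexation permitted.
*Felix₂* c-commands the pronoun within its binding domain → coindexation would violate Principle B.
*Hugo₃*: the pronoun c-commands this R-expression → coindexation would violate Principle C on *Hugo₃*.
*Ivan₄*: the pronoun c-commands this R-expression → coindexation would violate Principle C on *Ivan₄*.
*Omar₅*: the pronoun c-commands this R-expression → coindexation would violate Principle C on *Omar₅*.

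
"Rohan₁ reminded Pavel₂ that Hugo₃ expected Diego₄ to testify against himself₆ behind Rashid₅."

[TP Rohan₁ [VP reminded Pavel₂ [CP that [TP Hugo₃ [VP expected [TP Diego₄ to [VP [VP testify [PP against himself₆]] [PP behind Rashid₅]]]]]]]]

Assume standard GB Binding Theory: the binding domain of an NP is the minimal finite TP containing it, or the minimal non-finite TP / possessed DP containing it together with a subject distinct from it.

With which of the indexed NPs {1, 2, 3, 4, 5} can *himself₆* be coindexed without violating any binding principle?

{4}

*himself* is an anaphor, so Principle A applies: it must be bound in its binding domain.
Binding domain of *himself₆*: the embedded TP, whose subject is Diego₄.
*Rohan₁* c-commands the anaphor but is outside its binding domain → cannot satisfy Principle A.
*Pavel₂* c-commands the anaphor but is outside its binding domain → cannot satisfy Principle A.
*Hugo₃* c-commands the anaphor but is outside its binding domain → cannot satisfy Principle A.
*Diego₄* c-commands the anaphor within its binding domain → licit binder.
*Rashid₅* does not c-command the anaphor → cannot bind it.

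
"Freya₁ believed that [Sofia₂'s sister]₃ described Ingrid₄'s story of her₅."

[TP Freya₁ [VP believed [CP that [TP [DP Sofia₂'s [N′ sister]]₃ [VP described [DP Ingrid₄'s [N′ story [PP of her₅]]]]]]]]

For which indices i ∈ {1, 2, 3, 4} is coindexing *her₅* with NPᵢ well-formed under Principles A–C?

*her* is a pronoun, so Principle B applies: it must be free in its binding domain.
Binding domain of *her₅*: the possessed DP, whose subject is Ingrid₄.
*Freya₁* c-commands the pronoun but from outside its binding domain, and is not c-commanded by it → coindexation permitted.
*Sofia₂* and the pronoun do not c-command one another → neither Principle B nor Principle C is at stake; coindexation permitted.
*[Sofia₂'s sister]₃* c-commands the pronoun but from outside its binding domain, and is not c-commanded by it → coindexation permitted.
*Ingrid₄* c-commands the pronoun within its binding domain → coindexation would violate Principle B.

{1, 2, 3}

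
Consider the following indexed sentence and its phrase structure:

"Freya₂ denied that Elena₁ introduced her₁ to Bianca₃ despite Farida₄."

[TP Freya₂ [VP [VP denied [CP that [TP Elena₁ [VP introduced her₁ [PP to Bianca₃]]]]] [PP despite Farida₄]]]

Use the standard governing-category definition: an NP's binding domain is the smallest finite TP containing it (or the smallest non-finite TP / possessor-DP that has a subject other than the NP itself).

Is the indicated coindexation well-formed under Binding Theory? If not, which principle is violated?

The two coindexed NPs are *Elena₁* and *her₁*.
*her₁* is a pronoun. Its binding domain is the embedded TP, whose subject is Elena₁.
*Elena₁* c-commands it within that domain and carries the same index.
The pronoun is locally bound → Principle B violation.

Principle B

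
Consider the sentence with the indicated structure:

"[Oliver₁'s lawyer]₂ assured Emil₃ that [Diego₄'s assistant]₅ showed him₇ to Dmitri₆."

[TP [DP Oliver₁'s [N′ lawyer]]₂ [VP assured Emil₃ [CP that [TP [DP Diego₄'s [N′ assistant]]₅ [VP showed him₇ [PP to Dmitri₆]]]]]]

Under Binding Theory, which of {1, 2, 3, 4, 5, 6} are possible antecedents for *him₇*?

{1, 2, 3, 4}

*him* is a pronoun, so Principle B applies: it must be free in its binding domain.
Binding domain of *him₇*: the embedded TP, whose subject is [Diego₄'s assistant]₅.
*Oliver₁* and the pronoun do not c-command one another → neither Principle B nor Principle C is at stake; coindexation permitted.
*[Oliver₁'s lawyer]₂* c-commands the pronoun but from outside its binding domain, and is not c-commanded by it → coindexation permitted.
*Emil₃* c-commands the pronoun but from outside its binding domain, and is not c-commanded by it → coindexation permitted.
*Diego₄* and the pronoun do not c-command one another → neither Principle B nor Principle C is at stake; coindexation permitted.
*[Diego₄'s assistant]₅* c-commands the pronoun within its binding domain → coindexation would violate Principle B.
*Dmitri₆*: the pronoun c-commands this R-expression → coindexation would violate Principle C on *Dmitri₆*.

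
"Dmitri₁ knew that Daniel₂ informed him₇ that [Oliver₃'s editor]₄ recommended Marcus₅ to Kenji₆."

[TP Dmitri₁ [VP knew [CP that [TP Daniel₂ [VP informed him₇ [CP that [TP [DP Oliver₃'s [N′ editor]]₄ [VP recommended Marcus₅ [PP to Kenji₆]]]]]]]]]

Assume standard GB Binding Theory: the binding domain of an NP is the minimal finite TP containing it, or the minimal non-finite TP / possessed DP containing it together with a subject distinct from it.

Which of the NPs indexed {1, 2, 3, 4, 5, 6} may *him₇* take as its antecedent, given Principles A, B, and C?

{1}

*him* is a pronoun, so Principle B applies: it must be free in its binding domain.
Binding domain of *him₇*: the embedded TP, whose subject is Daniel₂.
*Dmitri₁* c-commands the pronoun but from outside its binding domain, and is not c-commanded by it → coindexation permitted.
*Daniel₂* c-commands the pronoun within its binding domain → coindexation would violate Principle B.
*Oliver₃*: the pronoun c-commands this R-expression → coindexation would violate Principle C on *Oliver₃*.
*[Oliver₃'s editor]₄*: the pronoun c-commands this R-expression → coindexation would violate Principle C on *[Oliver₃'s editor]₄*.
*Marcus₅*: the pronoun c-commands this R-expression → coindexation would violate Principle C on *Marcus₅*.
*Kenji₆*: the pronoun c-commands this R-expression → coindexation would violate Principle C on *Kenji₆*.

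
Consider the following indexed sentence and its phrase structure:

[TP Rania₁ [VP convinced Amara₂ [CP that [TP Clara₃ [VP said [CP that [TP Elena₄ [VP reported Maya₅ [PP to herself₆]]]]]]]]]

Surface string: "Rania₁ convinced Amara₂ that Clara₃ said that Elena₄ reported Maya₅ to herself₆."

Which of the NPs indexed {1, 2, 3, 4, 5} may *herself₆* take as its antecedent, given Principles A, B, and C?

{4, 5}

*herself* is an anaphor, so Principle A applies: it must be bound in its binding domain.
Binding domain of *herself₆*: the embedded TP, whose subject is Elena₄.
*Rania₁* c-commands the anaphor but is outside its binding domain → cannot satisfy Principle A.
*Amara₂* c-commands the anaphor but is outside its binding domain → cannot satisfy Principle A.
*Clara₃* c-commands the anaphor but is outside its binding domain → cannot satisfy Principle A.
*Elena₄* c-commands the anaphor within its binding domain → licit binder.
*Maya₅* c-commands the anaphor within its binding domain → licit binder.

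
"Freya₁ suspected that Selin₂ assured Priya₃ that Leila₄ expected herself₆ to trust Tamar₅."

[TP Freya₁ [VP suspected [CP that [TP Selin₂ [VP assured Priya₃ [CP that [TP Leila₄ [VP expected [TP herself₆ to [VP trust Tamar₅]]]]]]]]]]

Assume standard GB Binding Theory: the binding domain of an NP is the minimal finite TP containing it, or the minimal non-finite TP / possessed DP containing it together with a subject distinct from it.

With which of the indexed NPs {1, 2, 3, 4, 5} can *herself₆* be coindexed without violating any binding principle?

*herself* is an anaphor, so Principle A applies: it must be bound in its binding domain.
Binding domain of *herself₆*: the embedded TP, whose subject is Leila₄.
*Freya₁* c-commands the anaphor but is outside its binding domain → cannot satisfy Principle A.
*Selin₂* c-commands the anaphor but is outside its binding domain → cannot satisfy Principle A.
*Priya₃* c-commands the anaphor but is outside its binding domain → cannot satisfy Principle A.
*Leila₄* c-commands the anaphor within its binding domain → licit binder.
*Tamar₅* does not c-command the anaphor → cannot bind it.

{4}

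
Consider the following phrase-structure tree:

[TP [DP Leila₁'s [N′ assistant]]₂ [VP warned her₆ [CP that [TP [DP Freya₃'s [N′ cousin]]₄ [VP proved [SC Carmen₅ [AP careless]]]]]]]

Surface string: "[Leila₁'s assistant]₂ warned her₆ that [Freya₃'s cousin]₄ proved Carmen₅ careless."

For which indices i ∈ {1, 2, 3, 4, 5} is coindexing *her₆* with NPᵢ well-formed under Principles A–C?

{1}

*her* is a pronoun, so Principle B applies: it must be free in its binding domain.
Binding domain of *her₆*: the matrix TP, whose subject is [Leila₁'s assistant]₂.
*Leila₁* and the pronoun do not c-command one another → neither Principle B nor Principle C is at stake; coindexation permitted.
*[Leila₁'s assistant]₂* c-commands the pronoun within its binding domain → coindexation would violate Principle B.
*Freya₃*: the pronoun c-commands this R-expression → coindexation would violate Principle C on *Freya₃*.
*[Freya₃'s cousin]₄*: the pronoun c-commands this R-expression → coindexation would violate Principle C on *[Freya₃'s cousin]₄*.
*Carmen₅*: the pronoun c-commands this R-expression → coindexation would violate Principle C on *Carmen₅*.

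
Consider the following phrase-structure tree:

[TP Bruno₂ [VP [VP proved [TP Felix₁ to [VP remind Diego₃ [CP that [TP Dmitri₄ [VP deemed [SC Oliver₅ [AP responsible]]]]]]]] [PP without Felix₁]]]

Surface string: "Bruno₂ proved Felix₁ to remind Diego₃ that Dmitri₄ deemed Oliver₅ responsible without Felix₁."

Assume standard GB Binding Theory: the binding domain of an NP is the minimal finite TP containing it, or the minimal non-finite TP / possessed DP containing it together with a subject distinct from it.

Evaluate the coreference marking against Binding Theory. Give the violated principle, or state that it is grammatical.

grammatical

The two coindexed NPs are *Felix₁* and *Felix₁*.
*Felix₁* is an R-expression; no coindexed NP c-commands it, so Principle C holds.
*Felix₁* is an R-expression; *Felix₁* does not c-command it, and no other NP shares its index, so Principle C is satisfied.
All principles are respected.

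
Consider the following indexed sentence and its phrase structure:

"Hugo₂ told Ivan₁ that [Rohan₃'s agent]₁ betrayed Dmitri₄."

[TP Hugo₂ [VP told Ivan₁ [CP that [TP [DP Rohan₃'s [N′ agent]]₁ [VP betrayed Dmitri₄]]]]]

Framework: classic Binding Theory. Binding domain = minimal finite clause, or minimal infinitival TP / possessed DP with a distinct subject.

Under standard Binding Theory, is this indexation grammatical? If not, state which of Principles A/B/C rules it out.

Principle C

The two coindexed NPs are *[Rohan₃'s agent]₁* and *Ivan₁*.
*[Rohan₃'s agent]₁* is an R-expression. Principle C requires it to be free everywhere.
*Ivan₁* c-commands it and carries the same index.
The R-expression is bound → Principle C violation.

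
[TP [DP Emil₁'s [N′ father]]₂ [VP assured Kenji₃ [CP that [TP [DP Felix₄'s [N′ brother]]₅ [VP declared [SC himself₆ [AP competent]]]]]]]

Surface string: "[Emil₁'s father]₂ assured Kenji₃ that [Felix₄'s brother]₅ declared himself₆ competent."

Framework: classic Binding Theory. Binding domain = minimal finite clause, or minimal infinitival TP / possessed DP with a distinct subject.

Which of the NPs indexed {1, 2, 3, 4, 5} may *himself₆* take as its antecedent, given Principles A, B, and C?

{5}

*himself* is an anaphor, so Principle A applies: it must be bound in its binding domain.
Binding domain of *himself₆*: the embedded TP, whose subject is [Felix₄'s brother]₅.
*Emil₁* does not c-command the anaphor → cannot bind it.
*[Emil₁'s father]₂* c-commands the anaphor but is outside its binding domain → cannot satisfy Principle A.
*Kenji₃* c-commands the anaphor but is outside its binding domain → cannot satisfy Principle A.
*Felix₄* does not c-command the anaphor → cannot bind it.
*[Felix₄'s brother]₅* c-commands the anaphor within its binding domain → licit binder.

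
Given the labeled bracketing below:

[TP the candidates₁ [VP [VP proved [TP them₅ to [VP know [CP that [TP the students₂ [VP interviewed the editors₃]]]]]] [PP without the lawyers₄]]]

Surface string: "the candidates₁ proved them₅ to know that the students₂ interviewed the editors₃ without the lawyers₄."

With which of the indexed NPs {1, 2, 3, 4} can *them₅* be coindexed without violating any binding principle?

{4}

*them* is a pronoun, so Principle B applies: it must be free in its binding domain.
Binding domain of *them₅*: the matrix TP, whose subject is the candidates₁.
*the candidates₁* c-commands the pronoun within its binding domain → coindexation would violate Principle B.
*the students₂*: the pronoun c-commands this R-expression → coindexation would violate Principle C on *the students₂*.
*the editors₃*: the pronoun c-commands this R-expression → coindexation would violate Principle C on *the editors₃*.
*the lawyers₄* and the pronoun do not c-command one another → neither Principle B nor Principle C is at stake; coindexation permitted.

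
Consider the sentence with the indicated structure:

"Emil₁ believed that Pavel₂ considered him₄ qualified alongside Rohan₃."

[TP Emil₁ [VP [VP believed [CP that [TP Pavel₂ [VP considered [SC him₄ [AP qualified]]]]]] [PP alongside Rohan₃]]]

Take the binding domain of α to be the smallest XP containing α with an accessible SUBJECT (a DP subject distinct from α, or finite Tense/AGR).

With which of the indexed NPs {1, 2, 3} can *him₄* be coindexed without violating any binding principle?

{1, 3}

*him* is a pronoun, so Principle B applies: it must be free in its binding domain.
Binding domain of *him₄*: the embedded TP, whose subject is Pavel₂.
*Emil₁* c-commands the pronoun but from outside its binding domain, and is not c-commanded by it → coindexation permitted.
*Pavel₂* c-commands the pronoun within its binding domain → coindexation would violate Principle B.
*Rohan₃* and the pronoun do not c-command one another → neither Principle B nor Principle C is at stake; coindexation permitted.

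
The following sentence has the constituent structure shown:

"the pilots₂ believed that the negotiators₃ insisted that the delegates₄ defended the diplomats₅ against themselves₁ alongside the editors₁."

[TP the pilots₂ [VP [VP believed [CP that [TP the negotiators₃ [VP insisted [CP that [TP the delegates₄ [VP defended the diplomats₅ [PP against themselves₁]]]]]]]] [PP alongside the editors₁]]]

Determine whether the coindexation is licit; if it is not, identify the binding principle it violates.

Principle A

The two coindexed NPs are *the editors₁* and *themselves₁*.
*themselves₁* is an anaphor. Principle A requires it to be bound within its binding domain — the embedded TP, whose subject is the delegates₄.
Within that domain it is c-commanded by *the delegates₄*, *the diplomats₅*, none of which share its index.
*the editors₁* does not c-command the anaphor at all.
The anaphor is unbound in its domain → Principle A violation.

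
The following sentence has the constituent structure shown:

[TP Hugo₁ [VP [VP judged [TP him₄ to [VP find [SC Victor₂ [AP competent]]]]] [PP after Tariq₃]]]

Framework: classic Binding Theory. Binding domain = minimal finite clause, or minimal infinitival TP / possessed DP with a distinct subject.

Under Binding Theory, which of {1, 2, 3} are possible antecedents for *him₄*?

*him* is a pronoun, so Principle B applies: it must be free in its binding domain.
Binding domain of *him₄*: the matrix TP, whose subject is Hugo₁.
*Hugo₁* c-commands the pronoun within its binding domain → coindexation would violate Principle B.
*Victor₂*: the pronoun c-commands this R-expression → coindexation would violate Principle C on *Victor₂*.
*Tariq₃* and the pronoun do not c-command one another → neither Principle B nor Principle C is at stake; coindexation permitted.

{3}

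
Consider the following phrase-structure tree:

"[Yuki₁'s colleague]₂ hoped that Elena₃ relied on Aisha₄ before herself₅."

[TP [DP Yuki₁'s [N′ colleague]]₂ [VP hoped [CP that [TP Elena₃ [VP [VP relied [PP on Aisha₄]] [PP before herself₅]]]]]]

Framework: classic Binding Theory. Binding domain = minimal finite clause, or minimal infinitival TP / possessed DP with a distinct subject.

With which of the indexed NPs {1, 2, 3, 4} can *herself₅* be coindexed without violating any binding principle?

{3}

*herself* is an anaphor, so Principle A applies: it must be bound in its binding domain.
Binding domain of *herself₅*: the embedded TP, whose subject is Elena₃.
*Yuki₁* does not c-command the anaphor → cannot bind it.
*[Yuki₁'s colleague]₂* c-commands the anaphor but is outside its binding domain → cannot satisfy Principle A.
*Elena₃* c-commands the anaphor within its binding domain → licit binder.
*Aisha₄* does not c-command the anaphor → cannot bind it.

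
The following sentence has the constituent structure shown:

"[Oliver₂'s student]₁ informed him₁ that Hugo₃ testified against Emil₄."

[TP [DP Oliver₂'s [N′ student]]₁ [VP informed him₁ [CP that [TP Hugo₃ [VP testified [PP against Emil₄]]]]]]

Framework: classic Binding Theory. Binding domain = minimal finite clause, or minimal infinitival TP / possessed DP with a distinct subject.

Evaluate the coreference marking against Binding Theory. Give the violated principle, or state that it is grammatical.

Principle B

The two coindexed NPs are *[Oliver₂'s student]₁* and *him₁*.
*him₁* is a pronoun. Its binding domain is the matrix TP, whose subject is [Oliver₂'s student]₁.
*[Oliver₂'s student]₁* c-commands it within that domain and carries the same index.
The pronoun is locally bound → Principle B violation.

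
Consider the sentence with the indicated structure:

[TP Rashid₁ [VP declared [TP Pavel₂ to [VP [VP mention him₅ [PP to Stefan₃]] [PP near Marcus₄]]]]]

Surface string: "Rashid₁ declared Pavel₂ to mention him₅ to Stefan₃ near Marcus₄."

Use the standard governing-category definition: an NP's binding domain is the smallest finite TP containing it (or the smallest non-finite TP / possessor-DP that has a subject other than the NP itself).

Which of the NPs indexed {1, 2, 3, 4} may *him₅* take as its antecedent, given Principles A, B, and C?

{1, 4}

*him* is a pronoun, so Principle B applies: it must be free in its binding domain.
Binding domain of *him₅*: the embedded TP, whose subject is Pavel₂.
*Rashid₁* c-commands the pronoun but from outside its binding domain, and is not c-commanded by it → coindexation permitted.
*Pavel₂* c-commands the pronoun within its binding domain → coindexation would violate Principle B.
*Stefan₃*: the pronoun c-commands this R-expression → coindexation would violate Principle C on *Stefan₃*.
*Marcus₄* and the pronoun do not c-command one another → neither Principle B nor Principle C is at stake; coindexation permitted.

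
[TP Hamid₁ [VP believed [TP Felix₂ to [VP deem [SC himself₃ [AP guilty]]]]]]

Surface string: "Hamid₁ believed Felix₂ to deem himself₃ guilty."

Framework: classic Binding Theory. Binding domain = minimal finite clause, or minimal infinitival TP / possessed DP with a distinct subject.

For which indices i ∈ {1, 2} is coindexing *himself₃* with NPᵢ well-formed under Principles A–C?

{2}

*himself* is an anaphor, so Principle A applies: it must be bound in its binding domain.
Binding domain of *himself₃*: the embedded TP, whose subject is Felix₂.
*Hamid₁* c-commands the anaphor but is outside its binding domain → cannot satisfy Principle A.
*Felix₂* c-commands the anaphor within its binding domain → licit binder.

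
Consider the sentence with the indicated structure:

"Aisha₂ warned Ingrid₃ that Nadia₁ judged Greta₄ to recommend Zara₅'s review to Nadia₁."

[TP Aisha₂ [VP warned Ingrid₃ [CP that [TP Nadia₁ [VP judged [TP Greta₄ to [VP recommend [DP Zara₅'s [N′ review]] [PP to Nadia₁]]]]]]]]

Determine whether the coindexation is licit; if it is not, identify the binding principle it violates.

The two coindexed NPs are *Nadia₁* (the lower occurrence) and *Nadia₁* (the higher occurrence).
*Nadia₁* (the lower occurrence) is an R-expression. Principle C requires it to be free everywhere.
*Nadia₁* (the higher occurrence) c-commands it and carries the same index.
The R-expression is bound → Principle C violation.

Principle C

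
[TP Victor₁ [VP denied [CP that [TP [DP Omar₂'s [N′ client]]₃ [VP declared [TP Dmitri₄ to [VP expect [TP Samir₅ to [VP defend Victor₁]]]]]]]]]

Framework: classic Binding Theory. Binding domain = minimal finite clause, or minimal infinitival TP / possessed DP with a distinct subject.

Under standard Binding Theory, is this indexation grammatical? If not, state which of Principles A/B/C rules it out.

The two coindexed NPs are *Victor₁* (the higher occurrence) and *Victor₁* (the lower occurrence).
*Victor₁* (the lower occurrence) is an R-expression. Principle C requires it to be free everywhere.
*Victor₁* (the higher occurrence) c-commands it and carries the same index.
The R-expression is bound → Principle C violation.

Principle C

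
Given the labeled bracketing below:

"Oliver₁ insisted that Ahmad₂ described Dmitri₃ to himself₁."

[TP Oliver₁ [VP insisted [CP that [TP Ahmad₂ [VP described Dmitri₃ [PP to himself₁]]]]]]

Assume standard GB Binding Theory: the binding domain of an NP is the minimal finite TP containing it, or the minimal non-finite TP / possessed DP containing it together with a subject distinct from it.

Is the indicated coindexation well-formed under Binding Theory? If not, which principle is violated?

The two coindexed NPs are *Oliver₁* and *himself₁*.
*himself₁* is an anaphor. Principle A requires it to be bound within its binding domain — the embedded TP, whose subject is Ahmad₂.
Within that domain it is c-commanded by *Ahmad₂*, *Dmitri₃*, none of which share its index.
*Oliver₁* does c-command the anaphor, but from outside its binding domain.
The anaphor is unbound in its domain → Principle A violation.

Principle A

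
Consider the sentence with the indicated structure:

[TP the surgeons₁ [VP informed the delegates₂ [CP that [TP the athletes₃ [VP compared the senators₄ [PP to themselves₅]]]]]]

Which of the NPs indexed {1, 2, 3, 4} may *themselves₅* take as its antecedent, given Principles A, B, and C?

*themselves* is an anaphor, so Principle A applies: it must be bound in its binding domain.
Binding domain of *themselves₅*: the embedded TP, whose subject is the athletes₃.
*the surgeons₁* c-commands the anaphor but is outside its binding domain → cannot satisfy Principle A.
*the delegates₂* c-commands the anaphor but is outside its binding domain → cannot satisfy Principle A.
*the athletes₃* c-commands the anaphor within its binding domain → licit binder.
*the senators₄* c-commands the anaphor within its binding domain → licit binder.

{3, 4}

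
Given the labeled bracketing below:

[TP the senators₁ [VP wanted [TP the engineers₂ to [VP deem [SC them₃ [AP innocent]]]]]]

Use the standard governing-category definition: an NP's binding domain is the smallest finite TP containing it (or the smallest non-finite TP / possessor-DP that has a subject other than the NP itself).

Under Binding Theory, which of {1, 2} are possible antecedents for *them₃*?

{1}

*them* is a pronoun, so Principle B applies: it must be free in its binding domain.
Binding domain of *them₃*: the embedded TP, whose subject is the engineers₂.
*the senators₁* c-commands the pronoun but from outside its binding domain, and is not c-commanded by it → coindexation permitted.
*the engineers₂* c-commands the pronoun within its binding domain → coindexation would violate Principle B.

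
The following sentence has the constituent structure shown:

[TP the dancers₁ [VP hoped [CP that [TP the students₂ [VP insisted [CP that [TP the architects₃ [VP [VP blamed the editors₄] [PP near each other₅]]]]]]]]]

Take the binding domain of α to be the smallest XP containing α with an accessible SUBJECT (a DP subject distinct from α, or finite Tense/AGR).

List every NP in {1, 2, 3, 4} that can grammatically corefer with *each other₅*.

{3}

*each other* is an anaphor, so Principle A applies: it must be bound in its binding domain.
Binding domain of *each other₅*: the embedded TP, whose subject is the architects₃.
*the dancers₁* c-commands the anaphor but is outside its binding domain → cannot satisfy Principle A.
*the students₂* c-commands the anaphor but is outside its binding domain → cannot satisfy Principle A.
*the architects₃* c-commands the anaphor within its binding domain → licit binder.
*the editors₄* does not c-command the anaphor → cannot bind it.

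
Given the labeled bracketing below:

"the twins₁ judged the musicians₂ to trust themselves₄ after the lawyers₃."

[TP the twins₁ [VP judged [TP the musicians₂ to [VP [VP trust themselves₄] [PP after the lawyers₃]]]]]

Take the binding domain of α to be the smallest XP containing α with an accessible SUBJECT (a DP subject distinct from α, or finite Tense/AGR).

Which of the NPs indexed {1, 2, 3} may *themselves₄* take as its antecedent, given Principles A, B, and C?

{2}

*themselves* is an anaphor, so Principle A applies: it must be bound in its binding domain.
Binding domain of *themselves₄*: the embedded TP, whose subject is the musicians₂.
*the twins₁* c-commands the anaphor but is outside its binding domain → cannot satisfy Principle A.
*the musicians₂* c-commands the anaphor within its binding domain → licit binder.
*the lawyers₃* does not c-command the anaphor → cannot bind it.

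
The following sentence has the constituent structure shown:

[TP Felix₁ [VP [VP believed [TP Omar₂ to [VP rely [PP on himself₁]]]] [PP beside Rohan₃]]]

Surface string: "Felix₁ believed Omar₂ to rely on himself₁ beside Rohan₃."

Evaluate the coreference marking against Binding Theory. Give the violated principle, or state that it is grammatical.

The two coindexed NPs are *Felix₁* and *himself₁*.
*himself₁* is an anaphor. Principle A requires it to be bound within its binding domain — the embedded TP, whose subject is Omar₂.
Within that domain it is c-commanded by *Omar₂*, which does not share its index.
*Felix₁* does c-command the anaphor, but from outside its binding domain.
The anaphor is unbound in its domain → Principle A violation.

Principle A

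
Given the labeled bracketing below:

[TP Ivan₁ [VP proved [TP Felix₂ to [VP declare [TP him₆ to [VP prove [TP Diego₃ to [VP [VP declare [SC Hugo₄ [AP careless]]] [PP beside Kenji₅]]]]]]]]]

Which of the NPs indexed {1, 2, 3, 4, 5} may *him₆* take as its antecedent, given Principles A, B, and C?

{1}

*him* is a pronoun, so Principle B applies: it must be free in its binding domain.
Binding domain of *him₆*: the embedded TP, whose subject is Felix₂.
*Ivan₁* c-commands the pronoun but from outside its binding domain, and is not c-commanded by it → coindexation permitted.
*Felix₂* c-commands the pronoun within its binding domain → coindexation would violate Principle B.
*Diego₃*: the pronoun c-commands this R-expression → coindexation would violate Principle C on *Diego₃*.
*Hugo₄*: the pronoun c-commands this R-expression → coindexation would violate Principle C on *Hugo₄*.
*Kenji₅*: the pronoun c-commands this R-expression → coindexation would violate Principle C on *Kenji₅*.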